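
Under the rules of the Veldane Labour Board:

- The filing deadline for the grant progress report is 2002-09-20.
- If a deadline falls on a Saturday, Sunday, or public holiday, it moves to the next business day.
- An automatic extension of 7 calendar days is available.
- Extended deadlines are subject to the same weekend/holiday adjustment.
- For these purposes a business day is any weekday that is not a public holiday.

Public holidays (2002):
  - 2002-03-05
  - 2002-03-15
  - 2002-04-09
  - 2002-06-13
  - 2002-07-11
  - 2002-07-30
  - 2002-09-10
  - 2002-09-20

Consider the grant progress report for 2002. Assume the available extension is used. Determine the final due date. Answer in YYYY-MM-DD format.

2002-09-30

Start from the fixed due date, 2002-09-20.
2002-09-20 is a listed holiday; the next business day is 2002-09-23 (Monday).
Applying the 7-calendar-day extension: 2002-09-23 + 7 days = 2002-09-30.
2002-09-30 falls on a Monday, which is a business day, so no adjustment is needed.
So the filing is due 2002-09-30.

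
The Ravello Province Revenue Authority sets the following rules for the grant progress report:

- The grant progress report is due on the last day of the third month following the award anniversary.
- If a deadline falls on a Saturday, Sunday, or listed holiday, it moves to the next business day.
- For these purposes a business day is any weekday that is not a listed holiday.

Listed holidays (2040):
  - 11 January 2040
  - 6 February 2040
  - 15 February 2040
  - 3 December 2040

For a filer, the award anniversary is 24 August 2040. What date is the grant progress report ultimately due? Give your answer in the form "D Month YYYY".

30 November 2040

3 months after 24 August 2040 is November 2040; that month ends on 30 November 2040.
30 November 2040 is a Friday and not a listed holiday, so it stands.
So the filing is due 30 November 2040.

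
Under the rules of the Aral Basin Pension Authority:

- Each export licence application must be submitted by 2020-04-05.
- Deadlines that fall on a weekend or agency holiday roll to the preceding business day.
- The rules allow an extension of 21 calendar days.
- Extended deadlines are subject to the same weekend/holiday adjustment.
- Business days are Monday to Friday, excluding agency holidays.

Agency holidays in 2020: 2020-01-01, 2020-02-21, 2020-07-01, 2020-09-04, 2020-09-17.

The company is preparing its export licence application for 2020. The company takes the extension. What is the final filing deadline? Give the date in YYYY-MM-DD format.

The stated deadline is 2020-04-05.
Because 2020-04-05 is a Sunday, the deadline becomes 2020-04-03 (Friday).
With the 21-day extension, 2020-04-03 becomes 2020-04-24.
Since 2020-04-24 is a Friday and not a holiday, the date is unchanged.
Final deadline: 2020-04-24.

2020-04-24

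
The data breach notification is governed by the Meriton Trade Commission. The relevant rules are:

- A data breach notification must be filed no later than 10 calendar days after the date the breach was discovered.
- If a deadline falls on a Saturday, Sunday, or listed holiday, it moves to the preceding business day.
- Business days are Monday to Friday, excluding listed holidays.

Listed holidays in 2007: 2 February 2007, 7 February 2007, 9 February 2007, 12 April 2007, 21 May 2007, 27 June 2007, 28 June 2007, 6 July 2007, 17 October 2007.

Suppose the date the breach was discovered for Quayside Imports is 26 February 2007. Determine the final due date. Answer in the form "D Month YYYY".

8 March 2007

From 26 February 2007, 10 calendar days later is 8 March 2007.
Since 8 March 2007 is a Thursday and not a holiday, the date is unchanged.
Final deadline: 8 March 2007.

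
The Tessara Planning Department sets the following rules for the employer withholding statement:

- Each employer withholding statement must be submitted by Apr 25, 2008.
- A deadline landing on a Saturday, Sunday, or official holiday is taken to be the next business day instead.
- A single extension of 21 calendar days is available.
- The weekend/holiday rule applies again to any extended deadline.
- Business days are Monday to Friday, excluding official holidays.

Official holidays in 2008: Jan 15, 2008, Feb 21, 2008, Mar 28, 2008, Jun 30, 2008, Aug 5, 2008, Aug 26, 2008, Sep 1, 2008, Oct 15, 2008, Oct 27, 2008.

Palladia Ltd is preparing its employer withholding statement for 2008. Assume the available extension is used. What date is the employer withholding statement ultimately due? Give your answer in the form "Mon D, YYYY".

May 16, 2008

The stated deadline is Apr 25, 2008.
Apr 25, 2008 is a Friday and not a listed holiday, so it stands.
With the 21-day extension, Apr 25, 2008 becomes May 16, 2008.
May 16, 2008 falls on a Friday, which is a business day, so no adjustment is needed.
Final deadline: May 16, 2008.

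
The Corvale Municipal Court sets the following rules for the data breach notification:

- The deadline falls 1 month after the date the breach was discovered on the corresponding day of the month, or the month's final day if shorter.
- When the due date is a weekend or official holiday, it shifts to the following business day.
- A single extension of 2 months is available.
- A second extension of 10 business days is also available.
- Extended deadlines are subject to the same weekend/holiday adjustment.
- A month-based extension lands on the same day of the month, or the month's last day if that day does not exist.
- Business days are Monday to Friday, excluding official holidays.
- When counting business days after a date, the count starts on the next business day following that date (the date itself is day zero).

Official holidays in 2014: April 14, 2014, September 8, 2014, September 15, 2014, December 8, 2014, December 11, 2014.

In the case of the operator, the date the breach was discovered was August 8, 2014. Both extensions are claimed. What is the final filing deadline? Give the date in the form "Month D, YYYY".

November 24, 2014

1 month after August 8, 2014, on the same day of the month, is September 8, 2014.
September 8, 2014 falls on a listed holiday. Rolling to the next business day gives September 9, 2014, a Tuesday.
The 2 months extension carries September 9, 2014 to November 9, 2014.
November 9, 2014 is a Sunday; the next business day is November 10, 2014 (Monday).
Applying the 10-business-day extension: 10 business days after November 10, 2014 is November 24, 2014.
November 24, 2014 (Monday) is already a business day.
Final deadline: November 24, 2014.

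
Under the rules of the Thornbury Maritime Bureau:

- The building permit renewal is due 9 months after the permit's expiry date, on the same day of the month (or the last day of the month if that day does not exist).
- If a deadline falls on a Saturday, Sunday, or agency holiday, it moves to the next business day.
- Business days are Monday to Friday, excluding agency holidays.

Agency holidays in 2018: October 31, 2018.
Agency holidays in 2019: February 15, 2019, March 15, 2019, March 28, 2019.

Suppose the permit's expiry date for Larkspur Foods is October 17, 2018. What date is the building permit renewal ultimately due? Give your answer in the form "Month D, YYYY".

July 17, 2019

9 months after October 17, 2018, on the same day of the month, is July 17, 2019.
Since July 17, 2019 is a Wednesday and not a holiday, the date is unchanged.
The final due date is July 17, 2019.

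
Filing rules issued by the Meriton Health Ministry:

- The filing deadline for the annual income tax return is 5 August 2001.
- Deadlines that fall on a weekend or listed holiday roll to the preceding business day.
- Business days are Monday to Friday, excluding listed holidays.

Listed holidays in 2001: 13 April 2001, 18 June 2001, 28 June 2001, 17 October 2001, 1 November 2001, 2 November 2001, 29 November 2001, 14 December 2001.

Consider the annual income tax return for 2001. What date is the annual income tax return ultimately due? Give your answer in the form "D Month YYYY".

The stated deadline is 5 August 2001.
5 August 2001 is a Sunday; the preceding business day is 3 August 2001 (Friday).
Deadline: 3 August 2001.

3 August 2001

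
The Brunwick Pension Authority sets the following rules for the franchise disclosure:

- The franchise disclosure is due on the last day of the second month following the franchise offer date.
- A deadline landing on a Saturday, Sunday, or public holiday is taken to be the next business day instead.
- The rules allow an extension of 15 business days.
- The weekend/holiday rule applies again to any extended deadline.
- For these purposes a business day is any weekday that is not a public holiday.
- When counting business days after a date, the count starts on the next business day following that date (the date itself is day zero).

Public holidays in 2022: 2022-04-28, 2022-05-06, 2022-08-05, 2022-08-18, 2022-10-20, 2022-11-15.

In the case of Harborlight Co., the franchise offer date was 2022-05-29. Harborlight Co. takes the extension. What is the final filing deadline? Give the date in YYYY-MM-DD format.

2022-08-24

2 months after 2022-05-29 falls in July 2022; the last day of that month is 2022-07-31.
Because 2022-07-31 is a Sunday, the deadline becomes 2022-08-01 (Monday).
Applying the 15-business-day extension: 15 business days after 2022-08-01 is 2022-08-24.
2022-08-24 falls on a Wednesday, which is a business day, so no adjustment is needed.
So the filing is due 2022-08-24.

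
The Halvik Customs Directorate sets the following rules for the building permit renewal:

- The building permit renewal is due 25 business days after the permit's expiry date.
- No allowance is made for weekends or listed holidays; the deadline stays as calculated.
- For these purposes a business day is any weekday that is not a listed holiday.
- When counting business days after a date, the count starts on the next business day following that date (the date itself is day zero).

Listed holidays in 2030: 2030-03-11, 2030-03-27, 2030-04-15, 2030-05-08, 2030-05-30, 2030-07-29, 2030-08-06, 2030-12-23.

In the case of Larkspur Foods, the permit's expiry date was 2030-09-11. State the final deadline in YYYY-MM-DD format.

Starting the day after 2030-09-11 and counting 25 business days lands on 2030-10-16.
2030-10-16 falls on a Wednesday. The rules make no weekend/holiday allowance, so it remains 2030-10-16.
The final due date is 2030-10-16.

2030-10-16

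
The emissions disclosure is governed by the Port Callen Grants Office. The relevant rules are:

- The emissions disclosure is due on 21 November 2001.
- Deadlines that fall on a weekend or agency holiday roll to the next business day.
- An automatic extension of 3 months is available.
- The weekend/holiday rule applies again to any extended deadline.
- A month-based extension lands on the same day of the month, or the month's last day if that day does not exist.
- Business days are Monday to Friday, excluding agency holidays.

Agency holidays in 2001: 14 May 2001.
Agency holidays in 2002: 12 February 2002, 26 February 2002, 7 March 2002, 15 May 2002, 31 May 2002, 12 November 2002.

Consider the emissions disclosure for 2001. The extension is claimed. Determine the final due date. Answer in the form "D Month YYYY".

The statutory due date is 21 November 2001.
21 November 2001 is a Wednesday and not a listed holiday, so it stands.
Applying the 3 months extension: 3 months after 21 November 2001 is 21 February 2002.
Since 21 February 2002 is a Thursday and not a holiday, the date is unchanged.
Deadline: 21 February 2002.

21 February 2002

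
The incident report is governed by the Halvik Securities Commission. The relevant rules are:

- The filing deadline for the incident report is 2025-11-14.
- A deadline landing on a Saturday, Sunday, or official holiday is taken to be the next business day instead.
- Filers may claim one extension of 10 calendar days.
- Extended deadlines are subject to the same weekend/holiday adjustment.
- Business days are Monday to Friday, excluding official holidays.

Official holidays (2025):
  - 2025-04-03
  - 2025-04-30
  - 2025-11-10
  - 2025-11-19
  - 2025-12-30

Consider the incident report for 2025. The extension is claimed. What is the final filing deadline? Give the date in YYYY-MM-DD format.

The statutory due date is 2025-11-14.
2025-11-14 is a Friday and not a listed holiday, so it stands.
Applying the 10-calendar-day extension: 2025-11-14 + 10 days = 2025-11-24.
Since 2025-11-24 is a Monday and not a holiday, the date is unchanged.
Deadline: 2025-11-24.

2025-11-24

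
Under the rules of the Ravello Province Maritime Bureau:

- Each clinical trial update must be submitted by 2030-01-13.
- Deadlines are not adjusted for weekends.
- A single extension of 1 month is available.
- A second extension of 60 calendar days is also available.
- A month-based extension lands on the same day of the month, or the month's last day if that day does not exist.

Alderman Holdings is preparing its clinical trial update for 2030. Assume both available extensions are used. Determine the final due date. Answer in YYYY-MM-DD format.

The stated deadline is 2030-01-13.
No adjustment is made for weekends or holidays, so 2030-01-13 stands.
Add 1 month to 2030-01-13: 2030-02-13.
2030-02-13 is a Wednesday; no weekend or holiday adjustment applies.
Applying the 60-calendar-day extension: 2030-02-13 + 60 days = 2030-04-14.
No adjustment is made for weekends or holidays, so 2030-04-14 stands.
So the filing is due 2030-04-14.

2030-04-14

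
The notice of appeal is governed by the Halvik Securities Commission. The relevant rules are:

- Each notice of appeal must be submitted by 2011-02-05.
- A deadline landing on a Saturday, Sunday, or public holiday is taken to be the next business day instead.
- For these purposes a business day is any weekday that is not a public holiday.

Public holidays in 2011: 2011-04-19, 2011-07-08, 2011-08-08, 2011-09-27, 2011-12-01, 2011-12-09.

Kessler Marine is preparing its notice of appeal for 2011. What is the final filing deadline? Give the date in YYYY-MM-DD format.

2011-02-07

The stated deadline is 2011-02-05.
2011-02-05 is a Saturday, so it moves to the next business day, 2011-02-07 (Monday).
Final deadline: 2011-02-07.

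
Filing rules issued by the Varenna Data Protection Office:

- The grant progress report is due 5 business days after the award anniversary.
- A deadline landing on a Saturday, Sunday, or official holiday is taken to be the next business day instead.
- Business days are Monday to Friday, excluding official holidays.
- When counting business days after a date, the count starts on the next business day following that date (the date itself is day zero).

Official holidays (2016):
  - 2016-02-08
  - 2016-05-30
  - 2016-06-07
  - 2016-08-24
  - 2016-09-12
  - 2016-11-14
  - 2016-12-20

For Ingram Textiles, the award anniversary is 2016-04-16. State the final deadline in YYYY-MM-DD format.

5 business days after 2016-04-16, excluding weekends and holidays, is 2016-04-22.
2016-04-22 is a Friday and not a listed holiday, so it stands.
Final deadline: 2016-04-22.

2016-04-22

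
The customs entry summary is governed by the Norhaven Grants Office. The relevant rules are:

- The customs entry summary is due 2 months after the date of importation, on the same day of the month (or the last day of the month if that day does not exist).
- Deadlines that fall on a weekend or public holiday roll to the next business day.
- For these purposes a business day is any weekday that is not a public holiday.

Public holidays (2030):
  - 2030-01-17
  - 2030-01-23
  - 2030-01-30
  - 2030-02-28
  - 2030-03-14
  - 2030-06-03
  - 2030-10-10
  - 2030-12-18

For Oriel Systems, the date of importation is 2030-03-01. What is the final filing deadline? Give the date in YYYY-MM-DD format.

2030-05-01

2 months from 2030-03-01 is 2030-05-01.
2030-05-01 (Wednesday) is already a business day.
The final due date is 2030-05-01.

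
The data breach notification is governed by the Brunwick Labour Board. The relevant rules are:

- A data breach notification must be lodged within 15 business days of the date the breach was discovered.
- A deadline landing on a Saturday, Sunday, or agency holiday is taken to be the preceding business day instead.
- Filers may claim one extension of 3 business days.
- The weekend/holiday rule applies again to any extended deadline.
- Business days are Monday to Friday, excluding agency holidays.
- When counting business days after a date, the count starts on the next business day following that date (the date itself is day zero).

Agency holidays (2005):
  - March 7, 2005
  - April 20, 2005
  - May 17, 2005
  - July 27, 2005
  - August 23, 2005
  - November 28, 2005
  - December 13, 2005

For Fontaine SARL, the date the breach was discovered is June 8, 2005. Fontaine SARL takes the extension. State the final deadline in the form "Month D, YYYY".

Counting 15 business days after June 8, 2005 (skipping weekends and listed holidays) reaches June 29, 2005.
June 29, 2005 (Wednesday) is already a business day.
Applying the 3-business-day extension: 3 business days after June 29, 2005 is July 4, 2005.
July 4, 2005 falls on a Monday, which is a business day, so no adjustment is needed.
Deadline: July 4, 2005.

July 4, 2005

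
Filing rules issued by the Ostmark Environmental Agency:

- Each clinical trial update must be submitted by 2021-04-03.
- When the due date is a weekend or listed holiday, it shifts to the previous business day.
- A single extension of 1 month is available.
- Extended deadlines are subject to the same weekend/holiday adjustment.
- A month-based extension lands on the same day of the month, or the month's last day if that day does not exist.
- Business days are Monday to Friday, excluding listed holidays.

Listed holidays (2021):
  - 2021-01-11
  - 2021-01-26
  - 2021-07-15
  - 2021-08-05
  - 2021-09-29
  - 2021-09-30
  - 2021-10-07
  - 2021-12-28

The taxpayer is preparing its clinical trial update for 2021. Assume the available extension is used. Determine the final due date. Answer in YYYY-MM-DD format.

2021-04-30

The stated deadline is 2021-04-03.
2021-04-03 is a Saturday, so it moves to the preceding business day, 2021-04-02 (Friday).
The 1 month extension carries 2021-04-02 to 2021-05-02.
Because 2021-05-02 is a Sunday, the deadline becomes 2021-04-30 (Friday).
So the filing is due 2021-04-30.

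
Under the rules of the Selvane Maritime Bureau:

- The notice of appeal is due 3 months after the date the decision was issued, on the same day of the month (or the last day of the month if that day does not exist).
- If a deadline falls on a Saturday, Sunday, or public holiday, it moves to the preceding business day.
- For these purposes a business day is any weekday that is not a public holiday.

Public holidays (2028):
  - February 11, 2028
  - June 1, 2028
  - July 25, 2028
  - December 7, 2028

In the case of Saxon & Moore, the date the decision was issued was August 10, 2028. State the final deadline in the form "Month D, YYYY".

3 months after August 10, 2028, on the same day of the month, is November 10, 2028.
Since November 10, 2028 is a Friday and not a holiday, the date is unchanged.
So the filing is due November 10, 2028.

November 10, 2028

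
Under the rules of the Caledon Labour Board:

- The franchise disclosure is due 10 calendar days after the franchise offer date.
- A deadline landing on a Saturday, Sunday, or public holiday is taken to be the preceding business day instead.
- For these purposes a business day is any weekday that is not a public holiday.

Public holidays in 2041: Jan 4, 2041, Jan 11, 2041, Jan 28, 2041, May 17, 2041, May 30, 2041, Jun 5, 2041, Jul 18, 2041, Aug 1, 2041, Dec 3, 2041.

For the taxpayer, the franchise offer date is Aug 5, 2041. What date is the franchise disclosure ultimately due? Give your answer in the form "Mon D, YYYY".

10 calendar days after Aug 5, 2041 is Aug 15, 2041.
Aug 15, 2041 falls on a Thursday, which is a business day, so no adjustment is needed.
The final due date is Aug 15, 2041.

Aug 15, 2041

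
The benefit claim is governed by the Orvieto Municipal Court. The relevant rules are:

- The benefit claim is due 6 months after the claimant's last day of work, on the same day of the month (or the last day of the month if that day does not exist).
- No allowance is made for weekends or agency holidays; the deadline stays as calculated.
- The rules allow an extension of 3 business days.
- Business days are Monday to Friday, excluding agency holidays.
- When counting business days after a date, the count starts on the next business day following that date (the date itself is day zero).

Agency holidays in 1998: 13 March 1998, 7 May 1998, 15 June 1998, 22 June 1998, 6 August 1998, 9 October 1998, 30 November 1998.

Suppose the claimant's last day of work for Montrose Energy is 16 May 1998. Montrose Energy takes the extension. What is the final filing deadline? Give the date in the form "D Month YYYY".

Moving 6 months forward from 16 May 1998 on the corresponding day gives 16 November 1998.
No adjustment is made for weekends or holidays, so 16 November 1998 stands.
Applying the 3-business-day extension: 3 business days after 16 November 1998 is 19 November 1998.
19 November 1998 falls on a Thursday. The rules make no weekend/holiday allowance, so it remains 19 November 1998.
Deadline: 19 November 1998.

19 November 1998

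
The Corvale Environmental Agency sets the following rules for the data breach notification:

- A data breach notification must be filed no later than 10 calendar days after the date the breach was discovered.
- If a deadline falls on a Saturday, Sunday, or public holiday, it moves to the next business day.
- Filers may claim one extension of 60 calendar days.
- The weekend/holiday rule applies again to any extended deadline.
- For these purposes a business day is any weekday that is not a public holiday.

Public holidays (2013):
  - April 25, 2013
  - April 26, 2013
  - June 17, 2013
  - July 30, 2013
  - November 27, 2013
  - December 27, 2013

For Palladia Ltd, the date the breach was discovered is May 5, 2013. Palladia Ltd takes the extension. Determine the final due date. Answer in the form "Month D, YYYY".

Trigger date May 5, 2013 + 10 calendar days = May 15, 2013.
Since May 15, 2013 is a Wednesday and not a holiday, the date is unchanged.
Add the 60 calendar-day extension to May 15, 2013: July 14, 2013.
July 14, 2013 is a Sunday; the next business day is July 15, 2013 (Monday).
The final due date is July 15, 2013.

July 15, 2013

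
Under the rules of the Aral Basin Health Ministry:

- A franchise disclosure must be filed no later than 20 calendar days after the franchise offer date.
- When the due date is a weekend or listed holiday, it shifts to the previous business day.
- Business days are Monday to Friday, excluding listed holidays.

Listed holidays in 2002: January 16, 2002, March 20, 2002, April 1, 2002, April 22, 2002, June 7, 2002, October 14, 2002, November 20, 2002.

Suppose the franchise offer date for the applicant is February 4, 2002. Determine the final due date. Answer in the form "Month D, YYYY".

Trigger date February 4, 2002 + 20 calendar days = February 24, 2002.
February 24, 2002 is a Sunday; the preceding business day is February 22, 2002 (Friday).
So the filing is due February 22, 2002.

February 22, 2002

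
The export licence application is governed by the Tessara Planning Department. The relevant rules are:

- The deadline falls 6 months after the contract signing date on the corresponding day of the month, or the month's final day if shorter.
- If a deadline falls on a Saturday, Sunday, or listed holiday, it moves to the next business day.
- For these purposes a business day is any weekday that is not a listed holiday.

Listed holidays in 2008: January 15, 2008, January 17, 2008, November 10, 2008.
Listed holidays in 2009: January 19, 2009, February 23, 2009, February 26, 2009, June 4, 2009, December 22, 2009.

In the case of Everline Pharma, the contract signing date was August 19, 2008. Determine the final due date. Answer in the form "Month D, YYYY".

February 19, 2009

6 months after August 19, 2008, on the same day of the month, is February 19, 2009.
February 19, 2009 is a Thursday and not a listed holiday, so it stands.
So the filing is due February 19, 2009.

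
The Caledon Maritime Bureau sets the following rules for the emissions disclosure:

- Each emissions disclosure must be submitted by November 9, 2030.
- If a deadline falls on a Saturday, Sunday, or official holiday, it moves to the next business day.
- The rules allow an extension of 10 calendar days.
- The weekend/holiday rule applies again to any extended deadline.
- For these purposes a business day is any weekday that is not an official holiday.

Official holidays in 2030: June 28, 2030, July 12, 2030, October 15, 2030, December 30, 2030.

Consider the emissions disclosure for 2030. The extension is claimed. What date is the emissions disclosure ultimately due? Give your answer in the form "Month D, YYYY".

The statutory due date is November 9, 2030.
November 9, 2030 is a Saturday; the next business day is November 11, 2030 (Monday).
Add the 10 calendar-day extension to November 11, 2030: November 21, 2030.
Since November 21, 2030 is a Thursday and not a holiday, the date is unchanged.
The final due date is November 21, 2030.

November 21, 2030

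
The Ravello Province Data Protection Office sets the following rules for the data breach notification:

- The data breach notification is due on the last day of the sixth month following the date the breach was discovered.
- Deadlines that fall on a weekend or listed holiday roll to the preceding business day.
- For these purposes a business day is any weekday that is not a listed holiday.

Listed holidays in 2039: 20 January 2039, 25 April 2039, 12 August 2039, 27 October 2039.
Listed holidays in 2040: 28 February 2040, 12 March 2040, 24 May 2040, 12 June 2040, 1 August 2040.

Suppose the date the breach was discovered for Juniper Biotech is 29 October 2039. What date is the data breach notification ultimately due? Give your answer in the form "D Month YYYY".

30 April 2040

The sixth month after 29 October 2039 is April 2040, whose last day is 30 April 2040.
30 April 2040 is a Monday and not a listed holiday, so it stands.
Final deadline: 30 April 2040.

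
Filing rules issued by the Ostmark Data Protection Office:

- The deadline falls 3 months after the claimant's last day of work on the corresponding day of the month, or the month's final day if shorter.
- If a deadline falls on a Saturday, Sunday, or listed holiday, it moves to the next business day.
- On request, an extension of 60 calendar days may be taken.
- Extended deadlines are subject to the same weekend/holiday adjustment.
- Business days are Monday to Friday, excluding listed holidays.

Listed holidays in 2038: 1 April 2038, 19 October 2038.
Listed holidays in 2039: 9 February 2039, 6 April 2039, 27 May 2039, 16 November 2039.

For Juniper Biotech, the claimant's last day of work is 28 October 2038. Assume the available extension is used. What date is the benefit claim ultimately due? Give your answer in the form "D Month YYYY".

29 March 2039

3 months from 28 October 2038 is 28 January 2039.
28 January 2039 falls on a Friday, which is a business day, so no adjustment is needed.
Add the 60 calendar-day extension to 28 January 2039: 29 March 2039.
29 March 2039 is a Tuesday and not a listed holiday, so it stands.
So the filing is due 29 March 2039.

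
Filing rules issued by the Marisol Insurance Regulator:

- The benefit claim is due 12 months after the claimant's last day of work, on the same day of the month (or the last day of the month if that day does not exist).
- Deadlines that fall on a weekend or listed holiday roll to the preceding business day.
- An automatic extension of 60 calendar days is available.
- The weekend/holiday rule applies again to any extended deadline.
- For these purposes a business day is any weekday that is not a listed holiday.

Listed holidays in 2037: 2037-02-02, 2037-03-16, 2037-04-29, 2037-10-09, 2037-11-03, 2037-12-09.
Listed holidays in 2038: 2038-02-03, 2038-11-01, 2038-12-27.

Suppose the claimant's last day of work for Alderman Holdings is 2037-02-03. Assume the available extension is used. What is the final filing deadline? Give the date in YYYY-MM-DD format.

2038-04-02

12 months after 2037-02-03, on the same day of the month, is 2038-02-03.
2038-02-03 is a listed holiday, so it moves to the preceding business day, 2038-02-02 (Tuesday).
With the 60-day extension, 2038-02-02 becomes 2038-04-03.
Because 2038-04-03 is a Saturday, the deadline becomes 2038-04-02 (Friday).
So the filing is due 2038-04-02.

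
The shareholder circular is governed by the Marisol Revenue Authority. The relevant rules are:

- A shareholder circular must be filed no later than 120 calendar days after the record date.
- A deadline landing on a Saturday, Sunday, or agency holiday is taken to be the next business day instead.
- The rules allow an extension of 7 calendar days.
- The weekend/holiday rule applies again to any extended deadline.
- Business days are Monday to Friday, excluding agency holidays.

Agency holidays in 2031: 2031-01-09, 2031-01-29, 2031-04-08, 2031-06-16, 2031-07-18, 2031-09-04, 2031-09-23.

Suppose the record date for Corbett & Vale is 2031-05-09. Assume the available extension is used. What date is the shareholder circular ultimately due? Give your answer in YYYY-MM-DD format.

Adding 120 calendar days to 2031-05-09 gives 2031-09-06.
2031-09-06 is a Saturday; the next business day is 2031-09-08 (Monday).
The 7-calendar-day extension moves the deadline from 2031-09-08 to 2031-09-15.
2031-09-15 is a Monday and not a listed holiday, so it stands.
So the filing is due 2031-09-15.

2031-09-15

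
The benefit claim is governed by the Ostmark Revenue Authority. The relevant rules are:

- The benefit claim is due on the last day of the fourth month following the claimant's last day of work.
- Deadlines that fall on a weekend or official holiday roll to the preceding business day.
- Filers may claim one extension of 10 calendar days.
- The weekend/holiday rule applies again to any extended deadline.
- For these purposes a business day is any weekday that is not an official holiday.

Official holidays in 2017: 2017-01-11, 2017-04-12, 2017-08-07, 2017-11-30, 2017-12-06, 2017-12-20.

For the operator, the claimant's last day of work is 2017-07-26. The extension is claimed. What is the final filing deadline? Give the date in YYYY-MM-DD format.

2017-12-08

4 months after 2017-07-26 is November 2017; that month ends on 2017-11-30.
2017-11-30 is a listed holiday; the preceding business day is 2017-11-29 (Wednesday).
Applying the 10-calendar-day extension: 2017-11-29 + 10 days = 2017-12-09.
2017-12-09 falls on a Saturday. Rolling to the preceding business day gives 2017-12-08, a Friday.
Deadline: 2017-12-08.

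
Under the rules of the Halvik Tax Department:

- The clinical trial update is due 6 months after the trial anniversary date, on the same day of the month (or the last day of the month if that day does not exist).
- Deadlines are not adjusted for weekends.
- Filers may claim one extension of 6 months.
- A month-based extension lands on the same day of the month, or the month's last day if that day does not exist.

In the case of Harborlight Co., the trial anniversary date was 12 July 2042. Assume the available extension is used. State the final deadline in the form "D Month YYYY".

Moving 6 months forward from 12 July 2042 on the corresponding day gives 12 January 2043.
No adjustment is made for weekends or holidays, so 12 January 2043 stands.
Add 6 months to 12 January 2043: 12 July 2043.
No adjustment is made for weekends or holidays, so 12 July 2043 stands.
So the filing is due 12 July 2043.

12 July 2043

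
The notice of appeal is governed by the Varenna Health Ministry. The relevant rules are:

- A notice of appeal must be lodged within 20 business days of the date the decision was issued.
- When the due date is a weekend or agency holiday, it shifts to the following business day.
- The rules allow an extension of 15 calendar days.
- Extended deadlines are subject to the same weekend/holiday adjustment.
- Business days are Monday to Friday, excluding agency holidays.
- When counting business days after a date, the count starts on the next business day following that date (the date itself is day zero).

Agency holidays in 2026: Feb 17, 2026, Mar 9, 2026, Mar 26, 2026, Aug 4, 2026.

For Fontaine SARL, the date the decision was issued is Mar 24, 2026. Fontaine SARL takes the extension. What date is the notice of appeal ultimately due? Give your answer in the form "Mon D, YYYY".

May 7, 2026

Starting the day after Mar 24, 2026 and counting 20 business days lands on Apr 22, 2026.
Apr 22, 2026 falls on a Wednesday, which is a business day, so no adjustment is needed.
Applying the 15-calendar-day extension: Apr 22, 2026 + 15 days = May 7, 2026.
May 7, 2026 falls on a Thursday, which is a business day, so no adjustment is needed.
So the filing is due May 7, 2026.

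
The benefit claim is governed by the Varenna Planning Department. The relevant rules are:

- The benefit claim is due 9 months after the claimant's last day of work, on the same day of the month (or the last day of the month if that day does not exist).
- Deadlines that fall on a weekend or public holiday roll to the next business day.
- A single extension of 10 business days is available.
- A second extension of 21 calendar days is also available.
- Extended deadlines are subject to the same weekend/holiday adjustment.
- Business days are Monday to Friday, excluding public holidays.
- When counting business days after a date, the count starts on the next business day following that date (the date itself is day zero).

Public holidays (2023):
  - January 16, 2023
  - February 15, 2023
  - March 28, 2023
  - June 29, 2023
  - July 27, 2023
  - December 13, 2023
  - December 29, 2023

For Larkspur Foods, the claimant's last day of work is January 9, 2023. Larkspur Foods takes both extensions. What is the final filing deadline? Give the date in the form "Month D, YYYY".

November 13, 2023

9 months after January 9, 2023, on the same day of the month, is October 9, 2023.
October 9, 2023 is a Monday and not a listed holiday, so it stands.
Counting 10 further business days from October 9, 2023 reaches October 23, 2023.
October 23, 2023 (Monday) is already a business day.
With the 21-day extension, October 23, 2023 becomes November 13, 2023.
November 13, 2023 (Monday) is already a business day.
So the filing is due November 13, 2023.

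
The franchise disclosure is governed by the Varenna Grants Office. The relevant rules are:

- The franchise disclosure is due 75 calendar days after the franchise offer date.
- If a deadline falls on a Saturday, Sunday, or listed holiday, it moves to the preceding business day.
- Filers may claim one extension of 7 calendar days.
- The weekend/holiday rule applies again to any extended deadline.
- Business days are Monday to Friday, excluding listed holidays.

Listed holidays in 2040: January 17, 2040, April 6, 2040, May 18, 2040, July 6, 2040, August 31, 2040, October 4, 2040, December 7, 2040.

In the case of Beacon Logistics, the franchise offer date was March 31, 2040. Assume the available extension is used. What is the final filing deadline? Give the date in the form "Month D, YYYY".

Adding 75 calendar days to March 31, 2040 gives June 14, 2040.
Since June 14, 2040 is a Thursday and not a holiday, the date is unchanged.
The 7-calendar-day extension moves the deadline from June 14, 2040 to June 21, 2040.
June 21, 2040 (Thursday) is already a business day.
The final due date is June 21, 2040.

June 21, 2040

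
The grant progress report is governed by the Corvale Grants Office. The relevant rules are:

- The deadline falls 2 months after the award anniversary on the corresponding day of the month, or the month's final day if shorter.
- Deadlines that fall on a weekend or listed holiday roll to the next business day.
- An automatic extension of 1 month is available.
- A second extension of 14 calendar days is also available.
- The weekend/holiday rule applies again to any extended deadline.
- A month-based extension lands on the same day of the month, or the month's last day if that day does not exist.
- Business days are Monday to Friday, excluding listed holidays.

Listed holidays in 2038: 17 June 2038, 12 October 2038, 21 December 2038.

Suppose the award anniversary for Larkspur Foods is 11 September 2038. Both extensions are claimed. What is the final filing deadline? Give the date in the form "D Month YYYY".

27 December 2038

2 months from 11 September 2038 is 11 November 2038.
11 November 2038 (Thursday) is already a business day.
The 1 month extension carries 11 November 2038 to 11 December 2038.
11 December 2038 is a Saturday; the next business day is 13 December 2038 (Monday).
With the 14-day extension, 13 December 2038 becomes 27 December 2038.
27 December 2038 is a Monday and not a listed holiday, so it stands.
Final deadline: 27 December 2038.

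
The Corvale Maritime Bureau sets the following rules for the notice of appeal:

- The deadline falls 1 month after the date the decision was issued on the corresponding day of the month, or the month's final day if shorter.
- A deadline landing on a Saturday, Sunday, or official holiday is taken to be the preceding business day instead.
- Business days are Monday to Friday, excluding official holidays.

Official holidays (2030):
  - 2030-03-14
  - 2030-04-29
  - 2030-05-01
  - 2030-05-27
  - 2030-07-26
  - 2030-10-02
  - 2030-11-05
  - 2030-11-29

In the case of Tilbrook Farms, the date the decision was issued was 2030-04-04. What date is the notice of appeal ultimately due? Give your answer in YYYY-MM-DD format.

2030-05-03

1 month from 2030-04-04 is 2030-05-04.
2030-05-04 falls on a Saturday. Rolling to the preceding business day gives 2030-05-03, a Friday.
The final due date is 2030-05-03.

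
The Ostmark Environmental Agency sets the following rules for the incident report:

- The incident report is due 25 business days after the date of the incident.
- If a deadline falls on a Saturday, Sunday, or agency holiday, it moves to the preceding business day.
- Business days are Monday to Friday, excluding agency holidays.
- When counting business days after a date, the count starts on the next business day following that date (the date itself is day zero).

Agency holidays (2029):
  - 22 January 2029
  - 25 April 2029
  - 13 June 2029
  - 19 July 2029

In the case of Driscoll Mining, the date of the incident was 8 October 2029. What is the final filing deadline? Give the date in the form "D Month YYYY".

12 November 2029

25 business days after 8 October 2029, excluding weekends and holidays, is 12 November 2029.
12 November 2029 falls on a Monday, which is a business day, so no adjustment is needed.
So the filing is due 12 November 2029.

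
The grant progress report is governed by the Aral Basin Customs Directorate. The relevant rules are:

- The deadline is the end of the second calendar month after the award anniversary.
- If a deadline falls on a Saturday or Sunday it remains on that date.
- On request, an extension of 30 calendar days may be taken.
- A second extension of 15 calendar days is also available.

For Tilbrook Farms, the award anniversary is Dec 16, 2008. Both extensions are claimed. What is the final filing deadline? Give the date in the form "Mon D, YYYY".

2 months after Dec 16, 2008 is February 2009; that month ends on Feb 28, 2009.
No adjustment is made for weekends or holidays, so Feb 28, 2009 stands.
With the 30-day extension, Feb 28, 2009 becomes Mar 30, 2009.
No adjustment is made for weekends or holidays, so Mar 30, 2009 stands.
The 15-calendar-day extension moves the deadline from Mar 30, 2009 to Apr 14, 2009.
No adjustment is made for weekends or holidays, so Apr 14, 2009 stands.
The final due date is Apr 14, 2009.

Apr 14, 2009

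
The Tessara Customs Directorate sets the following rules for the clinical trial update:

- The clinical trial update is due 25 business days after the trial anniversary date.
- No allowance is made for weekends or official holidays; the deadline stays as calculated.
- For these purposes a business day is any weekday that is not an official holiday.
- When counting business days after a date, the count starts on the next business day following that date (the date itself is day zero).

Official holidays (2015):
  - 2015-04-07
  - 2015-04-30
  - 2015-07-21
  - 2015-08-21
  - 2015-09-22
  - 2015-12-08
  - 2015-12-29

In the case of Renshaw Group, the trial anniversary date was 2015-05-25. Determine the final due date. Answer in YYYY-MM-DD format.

Counting 25 business days after 2015-05-25 (skipping weekends and listed holidays) reaches 2015-06-29.
2015-06-29 is a Monday; no weekend or holiday adjustment applies.
So the filing is due 2015-06-29.

2015-06-29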